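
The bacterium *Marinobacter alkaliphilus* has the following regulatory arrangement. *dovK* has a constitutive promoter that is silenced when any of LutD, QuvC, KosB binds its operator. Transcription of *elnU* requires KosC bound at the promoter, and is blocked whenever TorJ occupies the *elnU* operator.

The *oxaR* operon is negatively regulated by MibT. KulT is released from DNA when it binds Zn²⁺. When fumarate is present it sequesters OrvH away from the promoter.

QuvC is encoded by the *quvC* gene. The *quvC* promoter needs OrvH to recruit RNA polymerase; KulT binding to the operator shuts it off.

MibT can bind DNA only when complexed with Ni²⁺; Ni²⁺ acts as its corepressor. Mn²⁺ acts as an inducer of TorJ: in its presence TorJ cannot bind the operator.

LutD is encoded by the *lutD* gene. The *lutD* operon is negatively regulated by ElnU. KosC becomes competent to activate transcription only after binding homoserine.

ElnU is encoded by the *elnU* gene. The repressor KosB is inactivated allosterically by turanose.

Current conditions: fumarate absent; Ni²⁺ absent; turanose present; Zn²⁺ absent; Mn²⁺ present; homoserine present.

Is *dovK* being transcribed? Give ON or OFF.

Mn²⁺ is present, so TorJ is inactive.
Homoserine is present, so KosC is active.
No repressor is bound and KosC is active, so *elnU* is transcribed.
So ElnU is produced and active.
With repressor ElnU bound, *lutD* is not transcribed.
So LutD is not produced.
Fumarate is absent, so OrvH is active.
Zn²⁺ is absent, so KulT is active.
With repressor KulT bound, *quvC* is not transcribed.
So QuvC is not produced.
Turanose is present, so KosB is inactive.
With no repressor bound, *dovK* is transcribed.

ON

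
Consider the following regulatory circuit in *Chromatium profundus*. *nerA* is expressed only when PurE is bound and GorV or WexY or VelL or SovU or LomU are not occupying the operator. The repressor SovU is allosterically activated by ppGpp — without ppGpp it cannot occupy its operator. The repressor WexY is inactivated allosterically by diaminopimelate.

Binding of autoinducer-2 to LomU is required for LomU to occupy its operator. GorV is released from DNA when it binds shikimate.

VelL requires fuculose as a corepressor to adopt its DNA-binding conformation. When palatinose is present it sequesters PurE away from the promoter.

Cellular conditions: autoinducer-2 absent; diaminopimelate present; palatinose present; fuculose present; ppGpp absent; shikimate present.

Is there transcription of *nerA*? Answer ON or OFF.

OFF

Shikimate is present, so GorV is inactive.
Diaminopimelate is present, so WexY is inactive.
Fuculose is present, so VelL is active.
ppGpp is absent, so SovU is inactive.
Autoinducer-2 is absent, so LomU is inactive.
Palatinose is present, so PurE is inactive.
With repressor VelL bound, *nerA* is not transcribed.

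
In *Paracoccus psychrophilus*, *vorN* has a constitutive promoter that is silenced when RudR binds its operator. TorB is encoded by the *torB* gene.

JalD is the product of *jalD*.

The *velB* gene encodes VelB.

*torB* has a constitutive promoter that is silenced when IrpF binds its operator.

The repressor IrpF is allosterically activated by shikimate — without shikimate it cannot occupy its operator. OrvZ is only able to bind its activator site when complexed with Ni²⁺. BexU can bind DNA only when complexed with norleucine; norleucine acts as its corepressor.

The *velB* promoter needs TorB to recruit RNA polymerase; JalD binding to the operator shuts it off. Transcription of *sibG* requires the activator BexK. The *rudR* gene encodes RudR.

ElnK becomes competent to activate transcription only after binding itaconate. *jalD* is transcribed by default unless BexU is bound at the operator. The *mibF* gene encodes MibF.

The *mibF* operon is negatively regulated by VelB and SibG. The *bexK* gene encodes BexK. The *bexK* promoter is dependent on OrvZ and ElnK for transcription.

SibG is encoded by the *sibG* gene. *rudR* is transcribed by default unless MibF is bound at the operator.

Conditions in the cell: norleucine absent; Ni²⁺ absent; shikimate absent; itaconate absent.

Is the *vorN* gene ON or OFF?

ON

Norleucine is absent, so BexU is inactive.
With no repressor bound, *jalD* is transcribed.
So JalD is produced and active.
Shikimate is absent, so IrpF is inactive.
With no repressor bound, *torB* is transcribed.
So TorB is produced and active.
With repressor JalD bound, *velB* is not transcribed.
So VelB is not produced.
Ni²⁺ is absent, so OrvZ is inactive.
Itaconate is absent, so ElnK is inactive.
Required activator OrvZ is absent, so *bexK* is not transcribed.
So BexK is not produced.
Required activator BexK is absent, so *sibG* is not transcribed.
So SibG is not produced.
With no repressor bound, *mibF* is transcribed.
So MibF is produced and active.
With repressor MibF bound, *rudR* is not transcribed.
So RudR is not produced.
With no repressor bound, *vorN* is transcribed.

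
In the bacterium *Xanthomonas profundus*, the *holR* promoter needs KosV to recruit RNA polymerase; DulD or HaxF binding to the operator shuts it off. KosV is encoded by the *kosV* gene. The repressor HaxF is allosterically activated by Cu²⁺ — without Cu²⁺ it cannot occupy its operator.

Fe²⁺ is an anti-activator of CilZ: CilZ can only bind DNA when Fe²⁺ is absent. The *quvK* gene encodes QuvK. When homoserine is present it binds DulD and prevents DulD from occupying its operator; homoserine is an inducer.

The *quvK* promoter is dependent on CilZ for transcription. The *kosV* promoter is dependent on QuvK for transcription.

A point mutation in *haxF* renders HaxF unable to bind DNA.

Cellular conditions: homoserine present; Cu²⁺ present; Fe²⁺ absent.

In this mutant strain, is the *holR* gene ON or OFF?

Homoserine is present, so DulD is inactive.
Fe²⁺ is absent, so CilZ is active.
No repressor is bound and CilZ is active, so *quvK* is transcribed.
So QuvK is produced and active.
No repressor is bound and QuvK is active, so *kosV* is transcribed.
So KosV is produced and active.
HaxF is non-functional in this strain, so it has no effect.
No repressor is bound and KosV is active, so *holR* is transcribed.

ON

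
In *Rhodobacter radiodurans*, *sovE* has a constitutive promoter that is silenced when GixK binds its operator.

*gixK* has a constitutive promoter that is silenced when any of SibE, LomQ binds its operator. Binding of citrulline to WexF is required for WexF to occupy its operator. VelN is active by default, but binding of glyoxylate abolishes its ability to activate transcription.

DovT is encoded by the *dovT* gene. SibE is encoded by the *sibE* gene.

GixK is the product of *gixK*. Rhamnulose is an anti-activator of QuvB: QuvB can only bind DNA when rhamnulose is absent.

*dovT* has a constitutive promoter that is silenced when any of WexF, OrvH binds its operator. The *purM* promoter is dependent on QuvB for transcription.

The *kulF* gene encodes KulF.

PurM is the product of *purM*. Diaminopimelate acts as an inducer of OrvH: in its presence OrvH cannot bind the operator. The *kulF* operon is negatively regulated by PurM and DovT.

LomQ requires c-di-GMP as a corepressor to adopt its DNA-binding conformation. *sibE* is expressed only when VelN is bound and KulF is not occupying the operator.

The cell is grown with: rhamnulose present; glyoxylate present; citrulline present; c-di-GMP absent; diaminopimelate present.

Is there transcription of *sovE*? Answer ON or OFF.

OFF

Rhamnulose is present, so QuvB is inactive.
Required activator QuvB is absent, so *purM* is not transcribed.
So PurM is not produced.
Citrulline is present, so WexF is active.
Diaminopimelate is present, so OrvH is inactive.
With repressor WexF bound, *dovT* is not transcribed.
So DovT is not produced.
With no repressor bound, *kulF* is transcribed.
So KulF is produced and active.
Glyoxylate is present, so VelN is inactive.
With repressor KulF bound, *sibE* is not transcribed.
So SibE is not produced.
c-di-GMP is absent, so LomQ is inactive.
With no repressor bound, *gixK* is transcribed.
So GixK is produced and active.
With repressor GixK bound, *sovE* is not transcribed.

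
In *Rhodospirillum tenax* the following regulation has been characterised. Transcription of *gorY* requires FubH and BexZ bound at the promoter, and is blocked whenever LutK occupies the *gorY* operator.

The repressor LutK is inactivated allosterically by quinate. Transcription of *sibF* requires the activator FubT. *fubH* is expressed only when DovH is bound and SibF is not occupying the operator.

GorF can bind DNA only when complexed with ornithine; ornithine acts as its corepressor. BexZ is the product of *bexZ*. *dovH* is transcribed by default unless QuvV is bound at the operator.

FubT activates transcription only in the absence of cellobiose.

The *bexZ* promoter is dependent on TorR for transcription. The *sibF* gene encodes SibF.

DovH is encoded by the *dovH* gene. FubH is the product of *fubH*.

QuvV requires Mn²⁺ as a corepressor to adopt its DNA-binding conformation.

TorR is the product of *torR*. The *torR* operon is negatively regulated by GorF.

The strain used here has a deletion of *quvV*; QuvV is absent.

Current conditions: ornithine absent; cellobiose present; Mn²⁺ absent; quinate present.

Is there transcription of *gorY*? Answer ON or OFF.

Cellobiose is present, so FubT is inactive.
Required activator FubT is absent, so *sibF* is not transcribed.
So SibF is not produced.
QuvV is non-functional in this strain, so it has no effect.
With no repressor bound, *dovH* is transcribed.
So DovH is produced and active.
No repressor is bound and DovH is active, so *fubH* is transcribed.
So FubH is produced and active.
Quinate is present, so LutK is inactive.
Ornithine is absent, so GorF is inactive.
With no repressor bound, *torR* is transcribed.
So TorR is produced and active.
No repressor is bound and TorR is active, so *bexZ* is transcribed.
So BexZ is produced and active.
No repressor is bound and FubH and BexZ are active, so *gorY* is transcribed.

ON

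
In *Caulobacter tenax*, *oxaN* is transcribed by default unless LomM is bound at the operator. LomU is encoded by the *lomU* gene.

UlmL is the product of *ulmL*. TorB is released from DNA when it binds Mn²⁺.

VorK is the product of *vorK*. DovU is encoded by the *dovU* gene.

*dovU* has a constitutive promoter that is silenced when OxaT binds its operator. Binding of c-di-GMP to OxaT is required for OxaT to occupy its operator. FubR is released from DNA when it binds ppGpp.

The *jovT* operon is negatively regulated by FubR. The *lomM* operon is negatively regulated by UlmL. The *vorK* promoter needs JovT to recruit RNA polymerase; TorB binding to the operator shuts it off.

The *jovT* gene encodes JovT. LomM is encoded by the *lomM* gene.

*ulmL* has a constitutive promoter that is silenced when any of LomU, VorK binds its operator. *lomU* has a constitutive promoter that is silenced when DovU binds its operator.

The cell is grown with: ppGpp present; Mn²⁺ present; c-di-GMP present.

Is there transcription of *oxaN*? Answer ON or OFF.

OFF

c-di-GMP is present, so OxaT is active.
With repressor OxaT bound, *dovU* is not transcribed.
So DovU is not produced.
With no repressor bound, *lomU* is transcribed.
So LomU is produced and active.
Mn²⁺ is present, so TorB is inactive.
ppGpp is present, so FubR is inactive.
With no repressor bound, *jovT* is transcribed.
So JovT is produced and active.
No repressor is bound and JovT is active, so *vorK* is transcribed.
So VorK is produced and active.
With repressor LomU bound, *ulmL* is not transcribed.
So UlmL is not produced.
With no repressor bound, *lomM* is transcribed.
So LomM is produced and active.
With repressor LomM bound, *oxaN* is not transcribed.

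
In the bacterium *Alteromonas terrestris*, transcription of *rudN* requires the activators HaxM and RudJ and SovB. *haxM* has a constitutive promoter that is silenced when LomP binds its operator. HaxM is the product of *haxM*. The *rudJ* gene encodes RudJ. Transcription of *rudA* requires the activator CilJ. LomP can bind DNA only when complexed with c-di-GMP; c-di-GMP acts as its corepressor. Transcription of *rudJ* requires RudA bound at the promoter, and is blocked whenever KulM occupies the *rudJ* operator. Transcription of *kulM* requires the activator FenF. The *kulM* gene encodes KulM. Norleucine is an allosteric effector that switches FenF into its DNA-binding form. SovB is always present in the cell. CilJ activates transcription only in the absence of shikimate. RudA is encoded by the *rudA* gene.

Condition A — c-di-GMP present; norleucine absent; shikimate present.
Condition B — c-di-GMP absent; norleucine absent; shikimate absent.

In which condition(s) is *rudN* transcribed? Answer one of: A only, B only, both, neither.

Condition A:
c-di-GMP is present, so LomP is active.
With repressor LomP bound, *haxM* is not transcribed.
So HaxM is not produced.
Norleucine is absent, so FenF is inactive.
Required activator FenF is absent, so *kulM* is not transcribed.
So KulM is not produced.
Shikimate is present, so CilJ is inactive.
Required activator CilJ is absent, so *rudA* is not transcribed.
So RudA is not produced.
Required activator RudA is absent, so *rudJ* is not transcribed.
So RudJ is not produced.
SovB is produced constitutively and is active.
Required activator HaxM is absent, so *rudN* is not transcribed.
→ *rudN* is OFF in A.
Condition B:
c-di-GMP is absent, so LomP is inactive.
With no repressor bound, *haxM* is transcribed.
So HaxM is produced and active.
Norleucine is absent, so FenF is inactive.
Required activator FenF is absent, so *kulM* is not transcribed.
So KulM is not produced.
Shikimate is absent, so CilJ is active.
No repressor is bound and CilJ is active, so *rudA* is transcribed.
So RudA is produced and active.
No repressor is bound and RudA is active, so *rudJ* is transcribed.
So RudJ is produced and active.
SovB is produced constitutively and is active.
No repressor is bound and HaxM and RudJ and SovB are active, so *rudN* is transcribed.
→ *rudN* is ON in B.

B only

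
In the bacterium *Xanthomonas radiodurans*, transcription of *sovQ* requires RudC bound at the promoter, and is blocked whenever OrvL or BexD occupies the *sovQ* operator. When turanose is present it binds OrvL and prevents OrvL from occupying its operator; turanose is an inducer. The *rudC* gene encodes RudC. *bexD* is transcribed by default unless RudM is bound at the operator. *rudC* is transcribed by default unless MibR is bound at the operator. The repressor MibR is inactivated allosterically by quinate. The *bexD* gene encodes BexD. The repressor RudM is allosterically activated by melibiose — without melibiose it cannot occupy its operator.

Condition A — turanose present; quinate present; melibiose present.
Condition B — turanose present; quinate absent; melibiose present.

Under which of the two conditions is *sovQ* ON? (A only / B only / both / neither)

A only

Condition A:
Turanose is present, so OrvL is inactive.
Quinate is present, so MibR is inactive.
With no repressor bound, *rudC* is transcribed.
So RudC is produced and active.
Melibiose is present, so RudM is active.
With repressor RudM bound, *bexD* is not transcribed.
So BexD is not produced.
No repressor is bound and RudC is active, so *sovQ* is transcribed.
→ *sovQ* is ON in A.
Condition B:
Turanose is present, so OrvL is inactive.
Quinate is absent, so MibR is active.
With repressor MibR bound, *rudC* is not transcribed.
So RudC is not produced.
Melibiose is present, so RudM is active.
With repressor RudM bound, *bexD* is not transcribed.
So BexD is not produced.
Required activator RudC is absent, so *sovQ* is not transcribed.
→ *sovQ* is OFF in B.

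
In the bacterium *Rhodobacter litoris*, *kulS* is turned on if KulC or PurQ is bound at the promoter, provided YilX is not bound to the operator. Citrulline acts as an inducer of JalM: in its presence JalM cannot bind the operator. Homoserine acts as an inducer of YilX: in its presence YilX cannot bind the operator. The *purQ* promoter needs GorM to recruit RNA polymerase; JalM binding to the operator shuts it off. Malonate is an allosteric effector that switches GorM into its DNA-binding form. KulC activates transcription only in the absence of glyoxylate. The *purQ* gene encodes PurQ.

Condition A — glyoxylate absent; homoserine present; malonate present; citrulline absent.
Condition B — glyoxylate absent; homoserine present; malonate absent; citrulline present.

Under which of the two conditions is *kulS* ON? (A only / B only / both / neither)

both

Condition A:
Glyoxylate is absent, so KulC is active.
Homoserine is present, so YilX is inactive.
Malonate is present, so GorM is active.
Citrulline is absent, so JalM is active.
With repressor JalM bound, *purQ* is not transcribed.
So PurQ is not produced.
Activator KulC is present, so *kulS* is transcribed.
→ *kulS* is ON in A.
Condition B:
Glyoxylate is absent, so KulC is active.
Homoserine is present, so YilX is inactive.
Malonate is absent, so GorM is inactive.
Citrulline is present, so JalM is inactive.
Required activator GorM is absent, so *purQ* is not transcribed.
So PurQ is not produced.
Activator KulC is present, so *kulS* is transcribed.
→ *kulS* is ON in B.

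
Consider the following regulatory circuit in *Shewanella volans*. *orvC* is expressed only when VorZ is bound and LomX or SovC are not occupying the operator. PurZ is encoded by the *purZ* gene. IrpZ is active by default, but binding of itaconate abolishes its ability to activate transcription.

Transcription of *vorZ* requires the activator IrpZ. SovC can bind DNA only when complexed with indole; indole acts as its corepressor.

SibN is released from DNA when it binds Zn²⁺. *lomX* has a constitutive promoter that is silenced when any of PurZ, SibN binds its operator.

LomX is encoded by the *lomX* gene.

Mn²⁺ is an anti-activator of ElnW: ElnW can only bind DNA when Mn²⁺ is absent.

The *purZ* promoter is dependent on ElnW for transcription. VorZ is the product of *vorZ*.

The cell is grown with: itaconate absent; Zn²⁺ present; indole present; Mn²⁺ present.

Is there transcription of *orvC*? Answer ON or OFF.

OFF

Itaconate is absent, so IrpZ is active.
No repressor is bound and IrpZ is active, so *vorZ* is transcribed.
So VorZ is produced and active.
Mn²⁺ is present, so ElnW is inactive.
Required activator ElnW is absent, so *purZ* is not transcribed.
So PurZ is not produced.
Zn²⁺ is present, so SibN is inactive.
With no repressor bound, *lomX* is transcribed.
So LomX is produced and active.
Indole is present, so SovC is active.
With repressor LomX bound, *orvC* is not transcribed.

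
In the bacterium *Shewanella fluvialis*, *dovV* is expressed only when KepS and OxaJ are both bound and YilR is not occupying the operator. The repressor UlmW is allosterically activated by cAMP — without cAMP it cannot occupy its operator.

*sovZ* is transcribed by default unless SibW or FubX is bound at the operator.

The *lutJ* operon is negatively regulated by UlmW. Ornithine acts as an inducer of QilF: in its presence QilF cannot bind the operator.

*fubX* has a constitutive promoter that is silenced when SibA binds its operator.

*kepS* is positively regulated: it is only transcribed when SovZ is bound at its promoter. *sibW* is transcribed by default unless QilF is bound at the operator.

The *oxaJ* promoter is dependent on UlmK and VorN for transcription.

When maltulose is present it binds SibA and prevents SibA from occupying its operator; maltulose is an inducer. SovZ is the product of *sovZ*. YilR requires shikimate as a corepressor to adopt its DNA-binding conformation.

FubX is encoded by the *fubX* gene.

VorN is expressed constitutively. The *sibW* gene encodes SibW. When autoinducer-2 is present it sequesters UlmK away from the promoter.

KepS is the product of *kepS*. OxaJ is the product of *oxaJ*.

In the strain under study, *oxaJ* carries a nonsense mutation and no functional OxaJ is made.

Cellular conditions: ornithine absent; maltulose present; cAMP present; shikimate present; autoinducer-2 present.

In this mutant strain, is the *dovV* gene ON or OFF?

OFF

Shikimate is present, so YilR is active.
Ornithine is absent, so QilF is active.
With repressor QilF bound, *sibW* is not transcribed.
So SibW is not produced.
Maltulose is present, so SibA is inactive.
With no repressor bound, *fubX* is transcribed.
So FubX is produced and active.
With repressor FubX bound, *sovZ* is not transcribed.
So SovZ is not produced.
Required activator SovZ is absent, so *kepS* is not transcribed.
So KepS is not produced.
OxaJ is non-functional in this strain, so it has no effect.
With repressor YilR bound, *dovV* is not transcribed.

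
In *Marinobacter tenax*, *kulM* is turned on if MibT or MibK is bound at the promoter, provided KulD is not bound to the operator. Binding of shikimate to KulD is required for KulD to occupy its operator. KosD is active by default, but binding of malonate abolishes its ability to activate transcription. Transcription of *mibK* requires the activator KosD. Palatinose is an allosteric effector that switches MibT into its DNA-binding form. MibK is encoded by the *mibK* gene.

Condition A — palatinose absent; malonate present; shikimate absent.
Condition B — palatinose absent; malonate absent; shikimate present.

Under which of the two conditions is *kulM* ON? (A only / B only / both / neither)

neither

Condition A:
Palatinose is absent, so MibT is inactive.
Malonate is present, so KosD is inactive.
Required activator KosD is absent, so *mibK* is not transcribed.
So MibK is not produced.
Shikimate is absent, so KulD is inactive.
No activator is available at the *kulM* promoter, so *kulM* is not transcribed.
→ *kulM* is OFF in A.
Condition B:
Palatinose is absent, so MibT is inactive.
Malonate is absent, so KosD is active.
No repressor is bound and KosD is active, so *mibK* is transcribed.
So MibK is produced and active.
Shikimate is present, so KulD is active.
With repressor KulD bound, *kulM* is not transcribed.
→ *kulM* is OFF in B.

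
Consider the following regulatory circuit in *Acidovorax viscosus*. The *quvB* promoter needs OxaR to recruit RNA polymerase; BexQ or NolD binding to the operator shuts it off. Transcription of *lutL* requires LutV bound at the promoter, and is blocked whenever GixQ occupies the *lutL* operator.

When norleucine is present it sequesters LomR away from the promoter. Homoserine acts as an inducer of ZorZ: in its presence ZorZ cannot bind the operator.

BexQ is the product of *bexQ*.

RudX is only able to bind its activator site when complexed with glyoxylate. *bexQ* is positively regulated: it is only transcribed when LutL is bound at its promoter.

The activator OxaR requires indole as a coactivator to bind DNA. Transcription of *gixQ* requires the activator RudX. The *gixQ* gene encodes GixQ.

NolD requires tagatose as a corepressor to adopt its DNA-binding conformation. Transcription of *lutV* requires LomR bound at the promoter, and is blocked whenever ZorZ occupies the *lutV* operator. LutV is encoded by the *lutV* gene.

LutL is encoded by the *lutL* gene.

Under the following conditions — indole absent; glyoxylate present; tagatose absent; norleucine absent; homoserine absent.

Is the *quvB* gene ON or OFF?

Norleucine is absent, so LomR is active.
Homoserine is absent, so ZorZ is active.
With repressor ZorZ bound, *lutV* is not transcribed.
So LutV is not produced.
Glyoxylate is present, so RudX is active.
No repressor is bound and RudX is active, so *gixQ* is transcribed.
So GixQ is produced and active.
With repressor GixQ bound, *lutL* is not transcribed.
So LutL is not produced.
Required activator LutL is absent, so *bexQ* is not transcribed.
So BexQ is not produced.
Tagatose is absent, so NolD is inactive.
Indole is absent, so OxaR is inactive.
Required activator OxaR is absent, so *quvB* is not transcribed.

OFF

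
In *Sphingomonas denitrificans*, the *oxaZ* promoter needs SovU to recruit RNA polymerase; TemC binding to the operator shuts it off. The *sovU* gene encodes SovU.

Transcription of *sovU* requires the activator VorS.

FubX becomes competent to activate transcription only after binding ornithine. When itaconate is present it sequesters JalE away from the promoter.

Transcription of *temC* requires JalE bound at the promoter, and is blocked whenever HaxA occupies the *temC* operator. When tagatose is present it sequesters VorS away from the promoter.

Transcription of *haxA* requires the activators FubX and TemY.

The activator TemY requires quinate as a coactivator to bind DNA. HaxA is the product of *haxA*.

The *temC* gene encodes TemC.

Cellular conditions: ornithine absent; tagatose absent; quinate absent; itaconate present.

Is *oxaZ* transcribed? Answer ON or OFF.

Itaconate is present, so JalE is inactive.
Ornithine is absent, so FubX is inactive.
Quinate is absent, so TemY is inactive.
Required activator FubX is absent, so *haxA* is not transcribed.
So HaxA is not produced.
Required activator JalE is absent, so *temC* is not transcribed.
So TemC is not produced.
Tagatose is absent, so VorS is active.
No repressor is bound and VorS is active, so *sovU* is transcribed.
So SovU is produced and active.
No repressor is bound and SovU is active, so *oxaZ* is transcribed.

ON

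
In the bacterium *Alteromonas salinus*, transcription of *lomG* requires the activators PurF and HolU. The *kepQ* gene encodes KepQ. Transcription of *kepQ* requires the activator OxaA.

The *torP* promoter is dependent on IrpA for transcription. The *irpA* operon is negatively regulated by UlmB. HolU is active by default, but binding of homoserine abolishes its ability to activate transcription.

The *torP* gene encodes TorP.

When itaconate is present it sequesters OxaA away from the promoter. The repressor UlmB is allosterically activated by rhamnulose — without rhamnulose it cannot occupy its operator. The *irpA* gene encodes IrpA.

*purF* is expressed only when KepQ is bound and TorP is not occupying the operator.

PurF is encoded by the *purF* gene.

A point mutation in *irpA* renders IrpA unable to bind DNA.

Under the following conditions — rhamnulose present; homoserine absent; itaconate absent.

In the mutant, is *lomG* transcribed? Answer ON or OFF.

ON

Itaconate is absent, so OxaA is active.
No repressor is bound and OxaA is active, so *kepQ* is transcribed.
So KepQ is produced and active.
IrpA is non-functional in this strain, so it has no effect.
Required activator IrpA is absent, so *torP* is not transcribed.
So TorP is not produced.
No repressor is bound and KepQ is active, so *purF* is transcribed.
So PurF is produced and active.
Homoserine is absent, so HolU is active.
No repressor is bound and PurF and HolU are active, so *lomG* is transcribed.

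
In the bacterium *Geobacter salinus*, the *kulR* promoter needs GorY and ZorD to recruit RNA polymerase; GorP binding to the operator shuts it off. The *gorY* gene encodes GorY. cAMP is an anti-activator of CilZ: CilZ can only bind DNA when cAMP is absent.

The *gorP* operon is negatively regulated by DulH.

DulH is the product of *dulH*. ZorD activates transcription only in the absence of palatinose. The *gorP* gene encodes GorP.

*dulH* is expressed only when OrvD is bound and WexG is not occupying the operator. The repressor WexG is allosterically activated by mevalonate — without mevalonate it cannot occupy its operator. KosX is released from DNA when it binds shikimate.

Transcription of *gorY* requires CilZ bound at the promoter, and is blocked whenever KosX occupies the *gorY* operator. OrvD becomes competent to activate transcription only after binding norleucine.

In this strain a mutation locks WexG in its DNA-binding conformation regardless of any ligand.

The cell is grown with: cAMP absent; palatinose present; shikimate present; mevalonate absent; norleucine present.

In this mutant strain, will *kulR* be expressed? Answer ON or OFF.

OFF

WexG is constitutively active in this strain.
Norleucine is present, so OrvD is active.
With repressor WexG bound, *dulH* is not transcribed.
So DulH is not produced.
With no repressor bound, *gorP* is transcribed.
So GorP is produced and active.
cAMP is absent, so CilZ is active.
Shikimate is present, so KosX is inactive.
No repressor is bound and CilZ is active, so *gorY* is transcribed.
So GorY is produced and active.
Palatinose is present, so ZorD is inactive.
With repressor GorP bound, *kulR* is not transcribed.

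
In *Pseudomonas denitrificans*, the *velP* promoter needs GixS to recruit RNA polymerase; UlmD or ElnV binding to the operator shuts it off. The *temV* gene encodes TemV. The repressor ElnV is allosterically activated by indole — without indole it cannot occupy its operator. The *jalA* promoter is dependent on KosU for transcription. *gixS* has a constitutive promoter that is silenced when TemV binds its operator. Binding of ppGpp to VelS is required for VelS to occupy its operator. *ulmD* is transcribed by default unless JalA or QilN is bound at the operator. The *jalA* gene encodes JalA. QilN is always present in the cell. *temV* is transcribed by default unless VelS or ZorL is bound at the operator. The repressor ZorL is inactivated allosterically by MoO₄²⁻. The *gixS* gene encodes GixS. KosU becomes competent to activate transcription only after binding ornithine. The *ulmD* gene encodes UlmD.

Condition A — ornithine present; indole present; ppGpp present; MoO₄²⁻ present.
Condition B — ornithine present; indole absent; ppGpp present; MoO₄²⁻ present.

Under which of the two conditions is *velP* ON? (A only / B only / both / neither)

Condition A:
Ornithine is present, so KosU is active.
No repressor is bound and KosU is active, so *jalA* is transcribed.
So JalA is produced and active.
QilN is produced constitutively and is active.
With repressor JalA bound, *ulmD* is not transcribed.
So UlmD is not produced.
Indole is present, so ElnV is active.
ppGpp is present, so VelS is active.
MoO₄²⁻ is present, so ZorL is inactive.
With repressor VelS bound, *temV* is not transcribed.
So TemV is not produced.
With no repressor bound, *gixS* is transcribed.
So GixS is produced and active.
With repressor ElnV bound, *velP* is not transcribed.
→ *velP* is OFF in A.
Condition B:
Ornithine is present, so KosU is active.
No repressor is bound and KosU is active, so *jalA* is transcribed.
So JalA is produced and active.
QilN is produced constitutively and is active.
With repressor JalA bound, *ulmD* is not transcribed.
So UlmD is not produced.
Indole is absent, so ElnV is inactive.
ppGpp is present, so VelS is active.
MoO₄²⁻ is present, so ZorL is inactive.
With repressor VelS bound, *temV* is not transcribed.
So TemV is not produced.
With no repressor bound, *gixS* is transcribed.
So GixS is produced and active.
No repressor is bound and GixS is active, so *velP* is transcribed.
→ *velP* is ON in B.

B only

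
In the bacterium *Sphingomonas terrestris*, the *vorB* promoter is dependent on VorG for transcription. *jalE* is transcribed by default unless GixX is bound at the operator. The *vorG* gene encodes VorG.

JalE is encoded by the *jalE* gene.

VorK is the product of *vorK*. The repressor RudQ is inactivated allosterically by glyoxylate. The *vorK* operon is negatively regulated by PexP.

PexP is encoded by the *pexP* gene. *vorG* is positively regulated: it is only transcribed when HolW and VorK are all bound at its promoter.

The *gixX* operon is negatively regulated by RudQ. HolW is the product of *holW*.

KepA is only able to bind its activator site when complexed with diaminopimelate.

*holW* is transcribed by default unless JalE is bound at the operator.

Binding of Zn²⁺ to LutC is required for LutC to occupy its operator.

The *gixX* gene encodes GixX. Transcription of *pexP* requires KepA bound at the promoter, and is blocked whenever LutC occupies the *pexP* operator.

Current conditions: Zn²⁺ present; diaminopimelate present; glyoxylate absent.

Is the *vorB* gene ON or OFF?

Glyoxylate is absent, so RudQ is active.
With repressor RudQ bound, *gixX* is not transcribed.
So GixX is not produced.
With no repressor bound, *jalE* is transcribed.
So JalE is produced and active.
With repressor JalE bound, *holW* is not transcribed.
So HolW is not produced.
Diaminopimelate is present, so KepA is active.
Zn²⁺ is present, so LutC is active.
With repressor LutC bound, *pexP* is not transcribed.
So PexP is not produced.
With no repressor bound, *vorK* is transcribed.
So VorK is produced and active.
Required activator HolW is absent, so *vorG* is not transcribed.
So VorG is not produced.
Required activator VorG is absent, so *vorB* is not transcribed.

OFF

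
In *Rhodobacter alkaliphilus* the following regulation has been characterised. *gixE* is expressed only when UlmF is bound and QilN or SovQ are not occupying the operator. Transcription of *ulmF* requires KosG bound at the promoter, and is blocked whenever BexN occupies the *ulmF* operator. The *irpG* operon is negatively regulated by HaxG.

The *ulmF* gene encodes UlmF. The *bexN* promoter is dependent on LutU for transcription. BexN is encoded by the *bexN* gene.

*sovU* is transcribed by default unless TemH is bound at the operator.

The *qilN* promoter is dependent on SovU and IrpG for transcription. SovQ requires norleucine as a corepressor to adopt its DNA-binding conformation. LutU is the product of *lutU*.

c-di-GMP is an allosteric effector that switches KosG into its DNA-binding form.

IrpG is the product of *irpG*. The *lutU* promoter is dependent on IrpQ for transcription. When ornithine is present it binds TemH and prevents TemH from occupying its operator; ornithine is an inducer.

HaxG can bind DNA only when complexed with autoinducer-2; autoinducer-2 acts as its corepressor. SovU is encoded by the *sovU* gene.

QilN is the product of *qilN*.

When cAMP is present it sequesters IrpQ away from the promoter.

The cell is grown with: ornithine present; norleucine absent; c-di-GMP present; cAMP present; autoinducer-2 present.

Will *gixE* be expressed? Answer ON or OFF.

ON

cAMP is present, so IrpQ is inactive.
Required activator IrpQ is absent, so *lutU* is not transcribed.
So LutU is not produced.
Required activator LutU is absent, so *bexN* is not transcribed.
So BexN is not produced.
c-di-GMP is present, so KosG is active.
No repressor is bound and KosG is active, so *ulmF* is transcribed.
So UlmF is produced and active.
Ornithine is present, so TemH is inactive.
With no repressor bound, *sovU* is transcribed.
So SovU is produced and active.
Autoinducer-2 is present, so HaxG is active.
With repressor HaxG bound, *irpG* is not transcribed.
So IrpG is not produced.
Required activator IrpG is absent, so *qilN* is not transcribed.
So QilN is not produced.
Norleucine is absent, so SovQ is inactive.
No repressor is bound and UlmF is active, so *gixE* is transcribed.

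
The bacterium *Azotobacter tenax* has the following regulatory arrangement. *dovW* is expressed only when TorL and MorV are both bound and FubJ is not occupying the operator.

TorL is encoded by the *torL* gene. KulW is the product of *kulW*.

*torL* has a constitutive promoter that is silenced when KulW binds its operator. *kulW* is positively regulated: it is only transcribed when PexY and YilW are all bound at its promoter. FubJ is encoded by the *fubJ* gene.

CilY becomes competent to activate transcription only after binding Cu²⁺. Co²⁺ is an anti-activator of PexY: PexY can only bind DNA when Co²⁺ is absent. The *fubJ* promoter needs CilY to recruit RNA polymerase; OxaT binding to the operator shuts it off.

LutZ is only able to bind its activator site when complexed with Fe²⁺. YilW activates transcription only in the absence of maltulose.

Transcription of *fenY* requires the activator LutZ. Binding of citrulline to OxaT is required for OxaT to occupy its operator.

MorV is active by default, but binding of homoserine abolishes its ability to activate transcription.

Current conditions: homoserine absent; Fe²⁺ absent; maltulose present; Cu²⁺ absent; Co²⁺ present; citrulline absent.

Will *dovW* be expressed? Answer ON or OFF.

ON

Co²⁺ is present, so PexY is inactive.
Maltulose is present, so YilW is inactive.
Required activator PexY is absent, so *kulW* is not transcribed.
So KulW is not produced.
With no repressor bound, *torL* is transcribed.
So TorL is produced and active.
Cu²⁺ is absent, so CilY is inactive.
Citrulline is absent, so OxaT is inactive.
Required activator CilY is absent, so *fubJ* is not transcribed.
So FubJ is not produced.
Homoserine is absent, so MorV is active.
No repressor is bound and TorL and MorV are active, so *dovW* is transcribed.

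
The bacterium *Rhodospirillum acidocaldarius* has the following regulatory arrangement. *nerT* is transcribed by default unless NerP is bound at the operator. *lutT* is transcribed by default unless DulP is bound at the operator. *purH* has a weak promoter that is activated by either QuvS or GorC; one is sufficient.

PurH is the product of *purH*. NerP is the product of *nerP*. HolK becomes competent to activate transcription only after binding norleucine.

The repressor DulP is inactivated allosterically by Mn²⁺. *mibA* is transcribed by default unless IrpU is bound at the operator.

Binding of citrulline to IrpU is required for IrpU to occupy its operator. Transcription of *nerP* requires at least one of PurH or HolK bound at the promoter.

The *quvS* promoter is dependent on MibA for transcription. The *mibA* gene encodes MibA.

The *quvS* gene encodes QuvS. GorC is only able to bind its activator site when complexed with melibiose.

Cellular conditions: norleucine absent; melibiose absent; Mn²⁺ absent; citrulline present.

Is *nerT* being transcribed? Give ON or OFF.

ON

Citrulline is present, so IrpU is active.
With repressor IrpU bound, *mibA* is not transcribed.
So MibA is not produced.
Required activator MibA is absent, so *quvS* is not transcribed.
So QuvS is not produced.
Melibiose is absent, so GorC is inactive.
No activator is available at the *purH* promoter, so *purH* is not transcribed.
So PurH is not produced.
Norleucine is absent, so HolK is inactive.
No activator is available at the *nerP* promoter, so *nerP* is not transcribed.
So NerP is not produced.
With no repressor bound, *nerT* is transcribed.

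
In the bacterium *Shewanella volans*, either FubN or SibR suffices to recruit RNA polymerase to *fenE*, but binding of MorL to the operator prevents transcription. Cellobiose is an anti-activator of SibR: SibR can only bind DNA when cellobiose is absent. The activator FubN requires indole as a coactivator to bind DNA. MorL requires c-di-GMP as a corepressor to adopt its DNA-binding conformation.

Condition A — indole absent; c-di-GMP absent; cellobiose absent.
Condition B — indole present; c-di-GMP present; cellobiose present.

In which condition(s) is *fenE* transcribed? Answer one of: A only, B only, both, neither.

Condition A:
Indole is absent, so FubN is inactive.
c-di-GMP is absent, so MorL is inactive.
Cellobiose is absent, so SibR is active.
Activator SibR is present, so *fenE* is transcribed.
→ *fenE* is ON in A.
Condition B:
Indole is present, so FubN is active.
c-di-GMP is present, so MorL is active.
Cellobiose is present, so SibR is inactive.
With repressor MorL bound, *fenE* is not transcribed.
→ *fenE* is OFF in B.

A only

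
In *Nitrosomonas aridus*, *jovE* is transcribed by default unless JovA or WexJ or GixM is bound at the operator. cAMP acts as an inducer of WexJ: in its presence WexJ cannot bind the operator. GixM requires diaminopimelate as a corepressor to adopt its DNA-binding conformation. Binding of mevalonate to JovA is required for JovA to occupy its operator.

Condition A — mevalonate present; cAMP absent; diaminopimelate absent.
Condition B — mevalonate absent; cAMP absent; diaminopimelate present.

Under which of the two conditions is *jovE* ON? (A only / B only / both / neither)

Condition A:
Mevalonate is present, so JovA is active.
cAMP is absent, so WexJ is active.
Diaminopimelate is absent, so GixM is inactive.
With repressor JovA bound, *jovE* is not transcribed.
→ *jovE* is OFF in A.
Condition B:
Mevalonate is absent, so JovA is inactive.
cAMP is absent, so WexJ is active.
Diaminopimelate is present, so GixM is active.
With repressor WexJ bound, *jovE* is not transcribed.
→ *jovE* is OFF in B.

neither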